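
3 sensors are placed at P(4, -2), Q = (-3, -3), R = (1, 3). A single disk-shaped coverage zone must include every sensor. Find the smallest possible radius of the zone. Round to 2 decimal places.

Side lengths²: PQ² = 50, PR² = 34, QR² = 52.
Since QR² = 52 < 50 + 34 = 84, the triangle is acute, so the smallest enclosing circle is the circumcircle.
Circumcentre = (5/19, -16/19), r² = 5525/361.
r = √(5525/361) ≈ 3.91.

3.91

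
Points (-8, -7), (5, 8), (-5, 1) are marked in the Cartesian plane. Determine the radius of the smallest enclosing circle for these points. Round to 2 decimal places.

9.92

Call the three points A, B, C in the order given.
Side lengths²: AB² = 394, AC² = 73, BC² = 149.
Since AB² = 394 ≥ 149 + 73 = 222, the angle opposite AB is not acute, so the smallest enclosing circle has AB as diameter.
Centre = midpoint of AB = (-1.5, 0.5), r² = 394/4 = 98.5.
r = √(98.5) ≈ 9.92.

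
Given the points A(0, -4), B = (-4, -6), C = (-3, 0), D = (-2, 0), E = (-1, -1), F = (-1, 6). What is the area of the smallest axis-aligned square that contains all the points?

144

The bounding box has width 4 and height 12.
An axis-aligned square enclosing the set must have side ≥ max(width, height).
So the minimum side is max(4, 12) = 12.
Area = 12² = 144.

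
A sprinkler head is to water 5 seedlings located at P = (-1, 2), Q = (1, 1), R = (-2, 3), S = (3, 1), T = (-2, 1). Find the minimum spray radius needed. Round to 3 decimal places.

By Welzl's lemma the MEC is supported by two points (diametrically opposite) or three points (on a circumcircle).
The farthest pair is R–S with squared distance 29. The circle on this segment as diameter has centre (0.5, 2) and r² = 29/4 = 7.25.
Check P: distance² to centre = 2.25 ≤ 7.25, so it lies inside.
All remaining points lie in this disk, and no smaller disk contains both endpoints, so this is the minimum enclosing circle.
r = √(7.25) ≈ 2.693.

2.693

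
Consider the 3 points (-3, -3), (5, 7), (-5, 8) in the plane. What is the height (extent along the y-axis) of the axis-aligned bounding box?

max y = 8, min y = -3, so height = 11.

11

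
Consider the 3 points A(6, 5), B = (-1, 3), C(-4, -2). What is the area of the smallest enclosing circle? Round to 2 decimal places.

117.02

Side lengths²: AB² = 53, AC² = 149, BC² = 34.
Since AC² = 149 ≥ 53 + 34 = 87, the angle opposite AC is not acute, so the smallest enclosing circle has AC as diameter.
Centre = midpoint of AC = (1, 1.5), r² = 149/4 = 37.25.
Area = π·r² = π·37.25 ≈ 117.02.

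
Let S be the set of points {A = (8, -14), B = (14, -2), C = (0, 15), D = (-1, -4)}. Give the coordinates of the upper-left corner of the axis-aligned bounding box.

x-range [-1, 14], y-range [-14, 15].
The upper-left corner is (-1, 15).

(-1, 15)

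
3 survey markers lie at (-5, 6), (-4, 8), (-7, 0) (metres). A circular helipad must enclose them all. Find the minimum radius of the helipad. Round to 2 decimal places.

4.27

Call the three points A, B, C in the order given.
Side lengths²: AB² = 5, AC² = 40, BC² = 73.
Since BC² = 73 ≥ 40 + 5 = 45, the angle opposite BC is not acute, so the smallest enclosing circle has BC as diameter.
Centre = midpoint of BC = (-5.5, 4), r² = 73/4 = 18.25.
r = √(18.25) ≈ 4.27.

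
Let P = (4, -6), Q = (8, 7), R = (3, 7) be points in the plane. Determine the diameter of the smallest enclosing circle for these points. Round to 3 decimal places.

13.642

Side lengths²: PQ² = 185, PR² = 170, QR² = 25.
Since PQ² = 185 < 170 + 25 = 195, the triangle is acute, so the smallest enclosing circle is the circumcircle.
Circumcentre = (5.5, 17/26), r² = 15725/338.
Diameter = 2r = 2√(15725/338) ≈ 13.642.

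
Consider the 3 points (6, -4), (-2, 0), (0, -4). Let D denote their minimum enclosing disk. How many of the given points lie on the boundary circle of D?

Call the three points A, B, C in the order given.
Side lengths²: AB² = 80, AC² = 36, BC² = 20.
Since AB² = 80 ≥ 36 + 20 = 56, the angle opposite AB is not acute, so the smallest enclosing circle has AB as diameter.
Centre = midpoint of AB = (2, -2), r² = 80/4 = 20.
The points at distance exactly r from the centre are (6, -4), (-2, 0) — 2 points.

2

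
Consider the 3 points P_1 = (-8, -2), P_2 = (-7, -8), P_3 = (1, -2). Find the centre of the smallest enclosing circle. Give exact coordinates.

(-3.5, -13/3)

Side lengths²: P_1P_2² = 37, P_1P_3² = 81, P_2P_3² = 100.
Since P_2P_3² = 100 < 81 + 37 = 118, the triangle is acute, so the smallest enclosing circle is the circumcircle.
Circumcentre = (-3.5, -13/3), r² = 925/36.
Centre = (-3.5, -13/3).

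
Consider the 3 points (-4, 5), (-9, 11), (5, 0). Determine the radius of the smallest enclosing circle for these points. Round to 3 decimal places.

8.902

Call the three points A, B, C in the order given.
Side lengths²: AB² = 61, AC² = 106, BC² = 317.
Since BC² = 317 ≥ 106 + 61 = 167, the angle opposite BC is not acute, so the smallest enclosing circle has BC as diameter.
Centre = midpoint of BC = (-2, 5.5), r² = 317/4 = 79.25.
r = √(79.25) ≈ 8.902.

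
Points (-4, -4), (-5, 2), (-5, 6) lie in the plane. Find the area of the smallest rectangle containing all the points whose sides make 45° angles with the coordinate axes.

In coordinates u = x + y, v = x − y the rectangle is axis-aligned; the map (x,y)→(u,v) scales areas by 2.
u-values: -8, -3, 1; range = 1 − (-8) = 9.
v-values: 0, -7, -11; range = 0 − (-11) = 11.
Area = (9 × 11) / 2 = 49.5.

49.5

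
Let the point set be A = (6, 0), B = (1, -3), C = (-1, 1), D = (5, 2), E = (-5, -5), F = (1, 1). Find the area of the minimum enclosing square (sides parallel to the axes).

The bounding box has width 11 and height 7.
An axis-aligned square enclosing the set must have side ≥ max(width, height).
So the minimum side is max(11, 7) = 11.
Area = 11² = 121.

121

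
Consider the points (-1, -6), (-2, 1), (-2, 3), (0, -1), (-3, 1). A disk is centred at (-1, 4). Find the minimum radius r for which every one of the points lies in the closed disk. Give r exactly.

10

The required radius is the distance from (-1, 4) to the farthest point.
Squared distances: 100, 10, 2, 26, 13.
Maximum is 100, attained at (-1, -6).
r = √100 = 10.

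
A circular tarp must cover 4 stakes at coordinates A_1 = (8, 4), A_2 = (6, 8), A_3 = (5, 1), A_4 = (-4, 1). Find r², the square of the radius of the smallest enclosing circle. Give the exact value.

12665/324

A smallest enclosing disk is always determined by at most three of the input points on its boundary.
The minimum enclosing circle is determined by three boundary points: A_1, A_2, A_4.
Their circumcentre is (16/9, 61/18) with r² = 12665/324.
The farthest remaining point A_3 is at distance² 5213/324 ≤ 12665/324.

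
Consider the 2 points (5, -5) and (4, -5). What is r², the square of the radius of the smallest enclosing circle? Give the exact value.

The smallest circle enclosing two points has them as diameter endpoints.
Centre = midpoint = (4.5, -5); r² = |(5, -5)−(4, -5)|²/4 = 1/4 = 0.25.

0.25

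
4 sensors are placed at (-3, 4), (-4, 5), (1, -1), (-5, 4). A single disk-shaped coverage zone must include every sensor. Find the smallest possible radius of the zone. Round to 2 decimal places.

3.92

The minimum enclosing circle of a finite set is fixed by two of the points (as a diameter) or three (as a circumcircle).
The minimum enclosing circle is determined by three boundary points: (-4, 5), (1, -1), (-5, 4).
Their circumcentre is (-39/22, 39/22) with r² = 3721/242.
The farthest remaining point (-3, 4) is at distance² 1565/242 ≤ 3721/242.
r = √(3721/242) ≈ 3.92.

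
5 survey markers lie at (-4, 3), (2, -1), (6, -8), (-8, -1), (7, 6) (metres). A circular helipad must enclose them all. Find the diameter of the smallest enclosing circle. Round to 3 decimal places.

A smallest enclosing disk is always determined by at most three of the input points on its boundary.
The minimum enclosing circle is determined by three boundary points: (6, -8), (-8, -1), (7, 6).
Their circumcentre is (55/58, -35/58) with r² = 134945/1682.
The farthest remaining point (-4, 3) is at distance² 63025/1682 ≤ 134945/1682.
Diameter = 2r = 2√(134945/1682) ≈ 17.914.

17.914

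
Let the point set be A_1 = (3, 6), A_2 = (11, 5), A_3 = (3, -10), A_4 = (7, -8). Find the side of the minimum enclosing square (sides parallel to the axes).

The bounding box has width 8 and height 16.
An axis-aligned square enclosing the set must have side ≥ max(width, height).
So the minimum side is max(8, 16) = 16.

16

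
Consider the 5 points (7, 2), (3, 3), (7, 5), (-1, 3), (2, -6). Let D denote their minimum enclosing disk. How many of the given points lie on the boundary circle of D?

3

The minimum enclosing circle of a finite set is fixed by two of the points (as a diameter) or three (as a circumcircle).
The minimum enclosing circle is determined by three boundary points: (7, 5), (-1, 3), (2, -6).
Their circumcentre is (53/13, -4/13) with r² = 6205/169.
The farthest remaining point (7, 2) is at distance² 2344/169 ≤ 6205/169.
The points at distance exactly r from the centre are (7, 5), (-1, 3), (2, -6) — 3 points.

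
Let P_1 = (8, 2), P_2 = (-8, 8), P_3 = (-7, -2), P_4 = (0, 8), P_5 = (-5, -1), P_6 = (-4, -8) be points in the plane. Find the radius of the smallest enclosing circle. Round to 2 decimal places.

9.49

By Welzl's lemma the MEC is supported by two points (diametrically opposite) or three points (on a circumcircle).
The minimum enclosing circle is determined by three boundary points: P_1, P_2, P_6.
Their circumcentre is (-42/29, 33/29) with r² = 75701/841.
The farthest remaining point P_4 is at distance² 41365/841 ≤ 75701/841.
r = √(75701/841) ≈ 9.49.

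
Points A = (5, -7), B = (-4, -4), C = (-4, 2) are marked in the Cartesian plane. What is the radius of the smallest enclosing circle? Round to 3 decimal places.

6.364

Side lengths²: AB² = 90, AC² = 162, BC² = 36.
Since AC² = 162 ≥ 90 + 36 = 126, the angle opposite AC is not acute, so the smallest enclosing circle has AC as diameter.
Centre = midpoint of AC = (0.5, -2.5), r² = 162/4 = 40.5.
r = √(40.5) ≈ 6.364.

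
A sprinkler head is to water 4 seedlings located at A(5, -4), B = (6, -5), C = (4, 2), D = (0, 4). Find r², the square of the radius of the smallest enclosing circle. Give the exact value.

A smallest enclosing disk is always determined by at most three of the input points on its boundary.
The farthest pair is B–D with squared distance 117. The circle on this segment as diameter has centre (3, -0.5) and r² = 117/4 = 29.25.
Check A: distance² to centre = 16.25 ≤ 29.25, so it lies inside.
All remaining points lie in this disk, and no smaller disk contains both endpoints, so this is the minimum enclosing circle.

29.25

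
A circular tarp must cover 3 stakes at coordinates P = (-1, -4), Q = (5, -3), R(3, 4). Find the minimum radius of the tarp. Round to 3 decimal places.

4.501

Side lengths²: PQ² = 37, PR² = 80, QR² = 53.
Since PR² = 80 < 53 + 37 = 90, the triangle is acute, so the smallest enclosing circle is the circumcircle.
Circumcentre = (16/11, -5/22), r² = 9805/484.
r = √(9805/484) ≈ 4.501.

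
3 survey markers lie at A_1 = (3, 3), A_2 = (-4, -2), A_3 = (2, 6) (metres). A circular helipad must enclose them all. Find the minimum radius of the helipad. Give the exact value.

Side lengths²: A_1A_2² = 74, A_1A_3² = 10, A_2A_3² = 100.
Since A_2A_3² = 100 ≥ 74 + 10 = 84, the angle opposite A_2A_3 is not acute, so the smallest enclosing circle has A_2A_3 as diameter.
Centre = midpoint of A_2A_3 = (-1, 2), r² = 100/4 = 25.
r = √25 = 5.

5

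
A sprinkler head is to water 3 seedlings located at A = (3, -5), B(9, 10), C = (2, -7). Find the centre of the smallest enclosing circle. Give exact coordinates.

Side lengths²: AB² = 261, AC² = 5, BC² = 338.
Since BC² = 338 ≥ 261 + 5 = 266, the angle opposite BC is not acute, so the smallest enclosing circle has BC as diameter.
Centre = midpoint of BC = (5.5, 1.5), r² = 338/4 = 84.5.
Centre = (5.5, 1.5).

(5.5, 1.5)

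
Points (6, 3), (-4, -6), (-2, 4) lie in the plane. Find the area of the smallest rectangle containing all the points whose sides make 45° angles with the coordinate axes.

85.5

In coordinates u = x + y, v = x − y the rectangle is axis-aligned; the map (x,y)→(u,v) scales areas by 2.
u-values: 9, -10, 2; range = 9 − (-10) = 19.
v-values: 3, 2, -6; range = 3 − (-6) = 9.
Area = (19 × 9) / 2 = 85.5.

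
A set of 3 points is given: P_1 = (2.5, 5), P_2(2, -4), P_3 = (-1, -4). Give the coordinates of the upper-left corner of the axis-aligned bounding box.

x-range [-1, 2.5], y-range [-4, 5].
The upper-left corner is (-1, 5).

(-1, 5)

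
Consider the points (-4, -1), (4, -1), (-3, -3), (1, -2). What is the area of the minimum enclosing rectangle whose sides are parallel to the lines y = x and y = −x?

In coordinates u = x + y, v = x − y the rectangle is axis-aligned; the map (x,y)→(u,v) scales areas by 2.
u-values: -5, 3, -6, -1; range = 3 − (-6) = 9.
v-values: -3, 5, 0, 3; range = 5 − (-3) = 8.
Area = (9 × 8) / 2 = 36.

36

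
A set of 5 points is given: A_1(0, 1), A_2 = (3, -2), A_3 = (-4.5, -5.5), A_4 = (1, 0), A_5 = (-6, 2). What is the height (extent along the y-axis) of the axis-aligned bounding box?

7.5

max y = 2, min y = -5.5, so height = 7.5.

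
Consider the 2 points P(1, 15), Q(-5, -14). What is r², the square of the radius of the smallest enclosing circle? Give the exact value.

219.25

The smallest circle enclosing two points has them as diameter endpoints.
Centre = midpoint = (-2, 0.5); r² = |PQ|²/4 = 877/4 = 219.25.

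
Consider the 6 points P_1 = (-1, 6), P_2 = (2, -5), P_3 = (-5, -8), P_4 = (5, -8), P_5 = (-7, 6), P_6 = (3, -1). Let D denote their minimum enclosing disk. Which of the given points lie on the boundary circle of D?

The farthest pair is P_4–P_5 with squared distance 340. The circle on this segment as diameter has centre (-1, -1) and r² = 340/4 = 85.
Check P_1: distance² to centre = 49 ≤ 85, so it lies inside.
All remaining points lie in this disk, and no smaller disk contains both endpoints, so this is the minimum enclosing circle.
The points at distance exactly r from the centre are P_4, P_5 — 2 points.

P_4, P_5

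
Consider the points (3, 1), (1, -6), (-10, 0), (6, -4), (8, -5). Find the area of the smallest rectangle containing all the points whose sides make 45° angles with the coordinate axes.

In coordinates u = x + y, v = x − y the rectangle is axis-aligned; the map (x,y)→(u,v) scales areas by 2.
u-values: 4, -5, -10, 2, 3; range = 4 − (-10) = 14.
v-values: 2, 7, -10, 10, 13; range = 13 − (-10) = 23.
Area = (14 × 23) / 2 = 161.

161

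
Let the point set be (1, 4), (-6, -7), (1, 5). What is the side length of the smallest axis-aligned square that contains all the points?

The bounding box has width 7 and height 12.
An axis-aligned square enclosing the set must have side ≥ max(width, height).
So the minimum side is max(7, 12) = 12.

12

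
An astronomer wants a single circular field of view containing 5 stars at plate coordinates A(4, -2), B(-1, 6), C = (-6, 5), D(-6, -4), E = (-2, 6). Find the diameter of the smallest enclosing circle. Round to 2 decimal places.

12.45

The minimum enclosing circle is determined by three boundary points: A, C, D.
Their circumcentre is (-1.7, 0.5) with r² = 38.74.
The farthest remaining point B is at distance² 30.74 ≤ 38.74.
Diameter = 2r = 2√(38.74) ≈ 12.45.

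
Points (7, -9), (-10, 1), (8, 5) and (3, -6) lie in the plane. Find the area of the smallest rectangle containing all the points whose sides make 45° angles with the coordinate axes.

297

In coordinates u = x + y, v = x − y the rectangle is axis-aligned; the map (x,y)→(u,v) scales areas by 2.
u-values: -2, -9, 13, -3; range = 13 − (-9) = 22.
v-values: 16, -11, 3, 9; range = 16 − (-11) = 27.
Area = (22 × 27) / 2 = 297.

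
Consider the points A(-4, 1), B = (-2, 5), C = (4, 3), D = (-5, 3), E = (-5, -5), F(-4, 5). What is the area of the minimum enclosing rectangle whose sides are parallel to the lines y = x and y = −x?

85

In coordinates u = x + y, v = x − y the rectangle is axis-aligned; the map (x,y)→(u,v) scales areas by 2.
u-values: -3, 3, 7, -2, -10, 1; range = 7 − (-10) = 17.
v-values: -5, -7, 1, -8, 0, -9; range = 1 − (-9) = 10.
Area = (17 × 10) / 2 = 85.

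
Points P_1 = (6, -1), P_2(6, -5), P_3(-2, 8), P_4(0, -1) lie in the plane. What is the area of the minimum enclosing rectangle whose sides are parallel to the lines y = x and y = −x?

In coordinates u = x + y, v = x − y the rectangle is axis-aligned; the map (x,y)→(u,v) scales areas by 2.
u-values: 5, 1, 6, -1; range = 6 − (-1) = 7.
v-values: 7, 11, -10, 1; range = 11 − (-10) = 21.
Area = (7 × 21) / 2 = 73.5.

73.5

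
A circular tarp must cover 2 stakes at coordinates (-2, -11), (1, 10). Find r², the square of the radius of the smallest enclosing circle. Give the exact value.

112.5

The smallest circle enclosing two points has them as diameter endpoints.
Centre = midpoint = (-0.5, -0.5); r² = |(-2, -11)−(1, 10)|²/4 = 450/4 = 112.5.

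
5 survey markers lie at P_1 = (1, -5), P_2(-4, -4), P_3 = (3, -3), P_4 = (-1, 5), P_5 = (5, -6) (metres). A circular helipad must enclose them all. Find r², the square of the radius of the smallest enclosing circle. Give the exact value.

66725/1682

The minimum enclosing circle of a finite set is fixed by two of the points (as a diameter) or three (as a circumcircle).
The minimum enclosing circle is determined by three boundary points: P_2, P_4, P_5.
Their circumcentre is (83/58, -47/58) with r² = 66725/1682.
The farthest remaining point P_1 is at distance² 29837/1682 ≤ 66725/1682.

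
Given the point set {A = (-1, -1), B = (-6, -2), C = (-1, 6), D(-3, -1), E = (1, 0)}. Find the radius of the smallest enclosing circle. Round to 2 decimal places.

By Welzl's lemma the MEC is supported by two points (diametrically opposite) or three points (on a circumcircle).
The minimum enclosing circle is determined by three boundary points: B, C, E.
Their circumcentre is (-153/46, 87/46) with r² = 23585/1058.
The farthest remaining point A is at distance² 14569/1058 ≤ 23585/1058.
r = √(23585/1058) ≈ 4.72.

4.72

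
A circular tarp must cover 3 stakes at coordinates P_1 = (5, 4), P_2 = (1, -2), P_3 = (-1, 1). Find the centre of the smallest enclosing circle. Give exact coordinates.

(2.625, 1.25)

Side lengths²: P_1P_2² = 52, P_1P_3² = 45, P_2P_3² = 13.
Since P_1P_2² = 52 < 45 + 13 = 58, the triangle is acute, so the smallest enclosing circle is the circumcircle.
Circumcentre = (2.625, 1.25), r² = 13.203125.
Centre = (2.625, 1.25).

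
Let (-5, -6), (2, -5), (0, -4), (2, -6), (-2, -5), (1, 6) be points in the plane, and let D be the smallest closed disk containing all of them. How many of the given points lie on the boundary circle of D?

The minimum enclosing circle of a finite set is fixed by two of the points (as a diameter) or three (as a circumcircle).
The minimum enclosing circle is determined by three boundary points: (-5, -6), (2, -6), (1, 6).
Their circumcentre is (-1.5, -0.25) with r² = 45.3125.
The farthest remaining point (2, -5) is at distance² 34.8125 ≤ 45.3125.
The points at distance exactly r from the centre are (-5, -6), (2, -6), (1, 6) — 3 points.

3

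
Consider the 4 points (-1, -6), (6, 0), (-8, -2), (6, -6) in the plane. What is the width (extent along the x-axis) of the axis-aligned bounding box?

max x = 6, min x = -8, so width = 14.

14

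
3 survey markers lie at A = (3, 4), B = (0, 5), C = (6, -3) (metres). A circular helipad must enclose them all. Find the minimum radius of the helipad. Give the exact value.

5

Side lengths²: AB² = 10, AC² = 58, BC² = 100.
Since BC² = 100 ≥ 58 + 10 = 68, the angle opposite BC is not acute, so the smallest enclosing circle has BC as diameter.
Centre = midpoint of BC = (3, 1), r² = 100/4 = 25.
r = √25 = 5.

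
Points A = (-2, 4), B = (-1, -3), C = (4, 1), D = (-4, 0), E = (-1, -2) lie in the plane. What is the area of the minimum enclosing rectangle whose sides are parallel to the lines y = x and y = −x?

In coordinates u = x + y, v = x − y the rectangle is axis-aligned; the map (x,y)→(u,v) scales areas by 2.
u-values: 2, -4, 5, -4, -3; range = 5 − (-4) = 9.
v-values: -6, 2, 3, -4, 1; range = 3 − (-6) = 9.
Area = (9 × 9) / 2 = 40.5.

40.5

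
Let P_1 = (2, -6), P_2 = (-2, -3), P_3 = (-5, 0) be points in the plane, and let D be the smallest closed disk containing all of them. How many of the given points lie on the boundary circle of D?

2

Side lengths²: P_1P_2² = 25, P_1P_3² = 85, P_2P_3² = 18.
Since P_1P_3² = 85 ≥ 25 + 18 = 43, the angle opposite P_1P_3 is not acute, so the smallest enclosing circle has P_1P_3 as diameter.
Centre = midpoint of P_1P_3 = (-1.5, -3), r² = 85/4 = 21.25.
The points at distance exactly r from the centre are P_1, P_3 — 2 points.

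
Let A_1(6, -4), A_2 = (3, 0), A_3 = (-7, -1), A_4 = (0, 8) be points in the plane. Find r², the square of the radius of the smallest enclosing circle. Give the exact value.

28925/529

The minimum enclosing circle of a finite set is fixed by two of the points (as a diameter) or three (as a circumcircle).
The minimum enclosing circle is determined by three boundary points: A_1, A_3, A_4.
Their circumcentre is (5/23, 14/23) with r² = 28925/529.
The farthest remaining point A_2 is at distance² 4292/529 ≤ 28925/529.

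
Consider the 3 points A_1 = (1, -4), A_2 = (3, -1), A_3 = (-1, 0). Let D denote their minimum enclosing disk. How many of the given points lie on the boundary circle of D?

3

Side lengths²: A_1A_2² = 13, A_1A_3² = 20, A_2A_3² = 17.
Since A_1A_3² = 20 < 17 + 13 = 30, the triangle is acute, so the smallest enclosing circle is the circumcircle.
Circumcentre = (5/7, -23/14), r² = 1105/196.
The points at distance exactly r from the centre are A_1, A_2, A_3 — 3 points.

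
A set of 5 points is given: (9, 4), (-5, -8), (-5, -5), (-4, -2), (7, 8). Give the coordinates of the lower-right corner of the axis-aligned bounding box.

(9, -8)

x-range [-5, 9], y-range [-8, 8].
The lower-right corner is (9, -8).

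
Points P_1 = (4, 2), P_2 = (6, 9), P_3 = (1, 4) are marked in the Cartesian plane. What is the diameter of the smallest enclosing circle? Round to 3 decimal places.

7.424

Side lengths²: P_1P_2² = 53, P_1P_3² = 13, P_2P_3² = 50.
Since P_1P_2² = 53 < 50 + 13 = 63, the triangle is acute, so the smallest enclosing circle is the circumcircle.
Circumcentre = (4.3, 5.7), r² = 13.78.
Diameter = 2r = 2√(13.78) ≈ 7.424.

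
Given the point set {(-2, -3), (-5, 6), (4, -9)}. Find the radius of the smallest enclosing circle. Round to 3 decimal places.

Call the three points A, B, C in the order given.
Side lengths²: AB² = 90, AC² = 72, BC² = 306.
Since BC² = 306 ≥ 90 + 72 = 162, the angle opposite BC is not acute, so the smallest enclosing circle has BC as diameter.
Centre = midpoint of BC = (-0.5, -1.5), r² = 306/4 = 76.5.
r = √(76.5) ≈ 8.746.

8.746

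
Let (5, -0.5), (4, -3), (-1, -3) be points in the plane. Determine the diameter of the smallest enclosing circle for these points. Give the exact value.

Call the three points A, B, C in the order given.
Side lengths²: AB² = 7.25, AC² = 42.25, BC² = 25.
Since AC² = 42.25 ≥ 25 + 7.25 = 32.25, the angle opposite AC is not acute, so the smallest enclosing circle has AC as diameter.
Centre = midpoint of AC = (2, -1.75), r² = 42.25/4 = 10.5625.
Diameter = 2r = 2√(10.5625) = 6.5.

6.5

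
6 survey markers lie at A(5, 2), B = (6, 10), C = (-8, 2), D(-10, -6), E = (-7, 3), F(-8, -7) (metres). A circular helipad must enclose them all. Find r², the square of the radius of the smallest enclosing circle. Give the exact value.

128

A smallest enclosing disk is always determined by at most three of the input points on its boundary.
The farthest pair is B–D with squared distance 512. The circle on this segment as diameter has centre (-2, 2) and r² = 512/4 = 128.
Check A: distance² to centre = 49 ≤ 128, so it lies inside.
All remaining points lie in this disk, and no smaller disk contains both endpoints, so this is the minimum enclosing circle.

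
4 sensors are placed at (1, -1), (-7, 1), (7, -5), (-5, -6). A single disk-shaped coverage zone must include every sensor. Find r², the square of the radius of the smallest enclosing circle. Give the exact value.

The farthest pair is (-7, 1)–(7, -5) with squared distance 232. The circle on this segment as diameter has centre (0, -2) and r² = 232/4 = 58.
Check (1, -1): distance² to centre = 2 ≤ 58, so it lies inside.
All remaining points lie in this disk, and no smaller disk contains both endpoints, so this is the minimum enclosing circle.

58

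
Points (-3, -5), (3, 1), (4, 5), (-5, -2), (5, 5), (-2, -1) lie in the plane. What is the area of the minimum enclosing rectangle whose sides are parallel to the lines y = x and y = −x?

In coordinates u = x + y, v = x − y the rectangle is axis-aligned; the map (x,y)→(u,v) scales areas by 2.
u-values: -8, 4, 9, -7, 10, -3; range = 10 − (-8) = 18.
v-values: 2, 2, -1, -3, 0, -1; range = 2 − (-3) = 5.
Area = (18 × 5) / 2 = 45.

45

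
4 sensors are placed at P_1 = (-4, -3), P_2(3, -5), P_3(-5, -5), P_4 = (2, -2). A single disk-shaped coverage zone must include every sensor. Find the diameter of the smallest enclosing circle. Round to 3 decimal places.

By Welzl's lemma the MEC is supported by two points (diametrically opposite) or three points (on a circumcircle).
The minimum enclosing circle is determined by three boundary points: P_2, P_3, P_4.
Their circumcentre is (-1, -14/3) with r² = 145/9.
The farthest remaining point P_1 is at distance² 106/9 ≤ 145/9.
Diameter = 2r = 2√(145/9) ≈ 8.028.

8.028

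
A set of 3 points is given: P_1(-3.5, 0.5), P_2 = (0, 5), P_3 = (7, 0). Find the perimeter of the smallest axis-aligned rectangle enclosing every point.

Width = max x − min x = 7 − (-3.5) = 10.5.
Height = max y − min y = 5 − 0 = 5.
Perimeter = 2(10.5 + 5) = 31.

31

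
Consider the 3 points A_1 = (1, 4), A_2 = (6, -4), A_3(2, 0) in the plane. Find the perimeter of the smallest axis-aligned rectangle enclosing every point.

Width = max x − min x = 6 − 1 = 5.
Height = max y − min y = 4 − (-4) = 8.
Perimeter = 2(5 + 8) = 26.

26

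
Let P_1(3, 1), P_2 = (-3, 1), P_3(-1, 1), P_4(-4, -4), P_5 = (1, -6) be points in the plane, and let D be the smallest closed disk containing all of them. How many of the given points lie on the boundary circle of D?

3

By Welzl's lemma the MEC is supported by two points (diametrically opposite) or three points (on a circumcircle).
The minimum enclosing circle is determined by three boundary points: P_1, P_4, P_5.
Their circumcentre is (-19/78, -145/78) with r² = 56869/3042.
The farthest remaining point P_2 is at distance² 47977/3042 ≤ 56869/3042.
The points at distance exactly r from the centre are P_1, P_4, P_5 — 3 points.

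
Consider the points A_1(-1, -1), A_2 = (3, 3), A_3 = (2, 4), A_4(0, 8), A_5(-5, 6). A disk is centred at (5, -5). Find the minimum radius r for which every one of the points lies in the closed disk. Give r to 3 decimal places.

14.866

The required radius is the distance from (5, -5) to the farthest point.
Squared distances: 52, 68, 90, 194, 221.
Maximum is 221, attained at A_5.
r = √221 ≈ 14.866.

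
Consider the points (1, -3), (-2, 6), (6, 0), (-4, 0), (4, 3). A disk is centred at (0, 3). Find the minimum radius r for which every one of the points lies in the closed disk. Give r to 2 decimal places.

The required radius is the distance from (0, 3) to the farthest point.
Squared distances: 37, 13, 45, 25, 16.
Maximum is 45, attained at (6, 0).
r = √45 ≈ 6.71.

6.71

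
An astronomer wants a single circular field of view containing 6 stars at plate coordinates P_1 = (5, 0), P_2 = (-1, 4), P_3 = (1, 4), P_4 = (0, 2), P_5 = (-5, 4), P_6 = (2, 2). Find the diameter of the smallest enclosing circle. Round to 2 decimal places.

10.77

By Welzl's lemma the MEC is supported by two points (diametrically opposite) or three points (on a circumcircle).
The farthest pair is P_1–P_5 with squared distance 116. The circle on this segment as diameter has centre (0, 2) and r² = 116/4 = 29.
Check P_2: distance² to centre = 5 ≤ 29, so it lies inside.
All remaining points lie in this disk, and no smaller disk contains both endpoints, so this is the minimum enclosing circle.
Diameter = 2r = 2√29 ≈ 10.77.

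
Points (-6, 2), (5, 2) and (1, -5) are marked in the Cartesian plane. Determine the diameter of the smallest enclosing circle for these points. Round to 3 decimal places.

Call the three points A, B, C in the order given.
Side lengths²: AB² = 121, AC² = 98, BC² = 65.
Since AB² = 121 < 98 + 65 = 163, the triangle is acute, so the smallest enclosing circle is the circumcircle.
Circumcentre = (-0.5, 0.5), r² = 32.5.
Diameter = 2r = 2√(32.5) ≈ 11.402.

11.402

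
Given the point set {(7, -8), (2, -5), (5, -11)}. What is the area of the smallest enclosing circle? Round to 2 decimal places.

Call the three points A, B, C in the order given.
Side lengths²: AB² = 34, AC² = 13, BC² = 45.
Since BC² = 45 < 34 + 13 = 47, the triangle is acute, so the smallest enclosing circle is the circumcircle.
Circumcentre = (51/14, -111/14), r² = 1105/98.
Area = π·r² = π·1105/98 ≈ 35.42.

35.42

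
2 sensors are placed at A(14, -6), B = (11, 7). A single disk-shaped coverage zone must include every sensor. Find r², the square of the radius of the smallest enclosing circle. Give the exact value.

The smallest circle enclosing two points has them as diameter endpoints.
Centre = midpoint = (12.5, 0.5); r² = |AB|²/4 = 178/4 = 44.5.

44.5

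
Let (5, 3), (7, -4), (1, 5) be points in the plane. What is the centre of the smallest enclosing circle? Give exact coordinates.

(4, 0.5)

Call the three points A, B, C in the order given.
Side lengths²: AB² = 53, AC² = 20, BC² = 117.
Since BC² = 117 ≥ 53 + 20 = 73, the angle opposite BC is not acute, so the smallest enclosing circle has BC as diameter.
Centre = midpoint of BC = (4, 0.5), r² = 117/4 = 29.25.
Centre = (4, 0.5).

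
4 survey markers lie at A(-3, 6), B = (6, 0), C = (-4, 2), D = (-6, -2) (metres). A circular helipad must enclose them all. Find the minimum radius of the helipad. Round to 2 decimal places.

The minimum enclosing circle is determined by three boundary points: A, B, D.
Their circumcentre is (-7/30, 0.4) with r² = 35113/900.
The farthest remaining point C is at distance² 15073/900 ≤ 35113/900.
r = √(35113/900) ≈ 6.25.

6.25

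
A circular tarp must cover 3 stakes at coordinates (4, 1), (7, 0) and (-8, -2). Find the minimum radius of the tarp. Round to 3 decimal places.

7.566

Call the three points A, B, C in the order given.
Side lengths²: AB² = 10, AC² = 153, BC² = 229.
Since BC² = 229 ≥ 153 + 10 = 163, the angle opposite BC is not acute, so the smallest enclosing circle has BC as diameter.
Centre = midpoint of BC = (-0.5, -1), r² = 229/4 = 57.25.
r = √(57.25) ≈ 7.566.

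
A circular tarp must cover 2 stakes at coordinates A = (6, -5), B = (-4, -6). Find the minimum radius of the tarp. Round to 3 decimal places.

5.025

The smallest circle enclosing two points has them as diameter endpoints.
Centre = midpoint = (1, -5.5); r² = |AB|²/4 = 101/4 = 25.25.
r = √(25.25) ≈ 5.025.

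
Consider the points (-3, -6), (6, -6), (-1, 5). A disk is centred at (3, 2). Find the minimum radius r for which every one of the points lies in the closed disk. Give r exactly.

The required radius is the distance from (3, 2) to the farthest point.
Squared distances: 100, 73, 25.
Maximum is 100, attained at (-3, -6).
r = √100 = 10.

10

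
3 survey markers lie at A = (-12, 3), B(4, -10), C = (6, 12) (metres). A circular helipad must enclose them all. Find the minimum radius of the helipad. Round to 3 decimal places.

12.123

Side lengths²: AB² = 425, AC² = 405, BC² = 488.
Since BC² = 488 < 425 + 405 = 830, the triangle is acute, so the smallest enclosing circle is the circumcircle.
Circumcentre = (1/42, 61/42), r² = 129625/882.
r = √(129625/882) ≈ 12.123.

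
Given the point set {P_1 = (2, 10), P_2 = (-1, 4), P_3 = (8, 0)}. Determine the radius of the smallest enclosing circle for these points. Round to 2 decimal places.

5.84

Side lengths²: P_1P_2² = 45, P_1P_3² = 136, P_2P_3² = 97.
Since P_1P_3² = 136 < 97 + 45 = 142, the triangle is acute, so the smallest enclosing circle is the circumcircle.
Circumcentre = (105/22, 107/22), r² = 8245/242.
r = √(8245/242) ≈ 5.84.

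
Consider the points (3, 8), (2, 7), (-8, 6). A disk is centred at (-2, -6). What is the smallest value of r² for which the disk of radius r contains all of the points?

The required radius is the distance from (-2, -6) to the farthest point.
Squared distances: 221, 185, 180.
Maximum is 221, attained at (3, 8).

221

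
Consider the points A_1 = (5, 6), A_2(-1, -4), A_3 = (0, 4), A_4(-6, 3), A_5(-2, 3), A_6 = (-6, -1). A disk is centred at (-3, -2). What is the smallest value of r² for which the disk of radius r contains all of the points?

The required radius is the distance from (-3, -2) to the farthest point.
Squared distances: 128, 8, 45, 34, 26, 10.
Maximum is 128, attained at A_1.

128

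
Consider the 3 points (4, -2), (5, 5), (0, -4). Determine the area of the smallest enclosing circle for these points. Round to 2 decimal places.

83.25

Call the three points A, B, C in the order given.
Side lengths²: AB² = 50, AC² = 20, BC² = 106.
Since BC² = 106 ≥ 50 + 20 = 70, the angle opposite BC is not acute, so the smallest enclosing circle has BC as diameter.
Centre = midpoint of BC = (2.5, 0.5), r² = 106/4 = 26.5.
Area = π·r² = π·26.5 ≈ 83.25.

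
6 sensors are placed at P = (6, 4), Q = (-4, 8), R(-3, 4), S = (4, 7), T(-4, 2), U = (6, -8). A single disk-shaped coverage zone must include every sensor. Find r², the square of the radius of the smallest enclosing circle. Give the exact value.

By Welzl's lemma the MEC is supported by two points (diametrically opposite) or three points (on a circumcircle).
The farthest pair is Q–U with squared distance 356. The circle on this segment as diameter has centre (1, 0) and r² = 356/4 = 89.
Check P: distance² to centre = 41 ≤ 89, so it lies inside.
All remaining points lie in this disk, and no smaller disk contains both endpoints, so this is the minimum enclosing circle.

89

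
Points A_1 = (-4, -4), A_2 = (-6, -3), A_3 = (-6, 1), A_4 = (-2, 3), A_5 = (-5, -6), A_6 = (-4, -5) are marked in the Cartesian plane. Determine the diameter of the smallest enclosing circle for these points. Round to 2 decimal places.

The minimum enclosing circle of a finite set is fixed by two of the points (as a diameter) or three (as a circumcircle).
The farthest pair is A_4–A_5 with squared distance 90. The circle on this segment as diameter has centre (-3.5, -1.5) and r² = 90/4 = 22.5.
Check A_1: distance² to centre = 6.5 ≤ 22.5, so it lies inside.
All remaining points lie in this disk, and no smaller disk contains both endpoints, so this is the minimum enclosing circle.
Diameter = 2r = 2√(22.5) ≈ 9.49.

9.49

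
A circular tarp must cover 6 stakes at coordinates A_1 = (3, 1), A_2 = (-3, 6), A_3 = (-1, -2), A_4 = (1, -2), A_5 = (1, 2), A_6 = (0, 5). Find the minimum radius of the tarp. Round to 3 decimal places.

4.472

By Welzl's lemma the MEC is supported by two points (diametrically opposite) or three points (on a circumcircle).
The farthest pair is A_2–A_4 with squared distance 80. The circle on this segment as diameter has centre (-1, 2) and r² = 80/4 = 20.
Check A_1: distance² to centre = 17 ≤ 20, so it lies inside.
All remaining points lie in this disk, and no smaller disk contains both endpoints, so this is the minimum enclosing circle.
r = √20 ≈ 4.472.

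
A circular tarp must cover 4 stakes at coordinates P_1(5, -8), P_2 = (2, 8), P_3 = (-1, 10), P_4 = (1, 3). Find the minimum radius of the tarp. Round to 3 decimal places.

The minimum enclosing circle of a finite set is fixed by two of the points (as a diameter) or three (as a circumcircle).
The farthest pair is P_1–P_3 with squared distance 360. The circle on this segment as diameter has centre (2, 1) and r² = 360/4 = 90.
Check P_2: distance² to centre = 49 ≤ 90, so it lies inside.
All remaining points lie in this disk, and no smaller disk contains both endpoints, so this is the minimum enclosing circle.
r = √90 ≈ 9.487.

9.487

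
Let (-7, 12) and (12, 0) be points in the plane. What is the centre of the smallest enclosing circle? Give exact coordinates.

(2.5, 6)

The smallest circle enclosing two points has them as diameter endpoints.
Centre = midpoint = (2.5, 6); r² = |(-7, 12)−(12, 0)|²/4 = 505/4 = 126.25.
Centre = (2.5, 6).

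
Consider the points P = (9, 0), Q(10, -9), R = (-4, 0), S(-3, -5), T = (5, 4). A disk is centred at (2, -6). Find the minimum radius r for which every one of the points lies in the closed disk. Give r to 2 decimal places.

10.44

The required radius is the distance from (2, -6) to the farthest point.
Squared distances: 85, 73, 72, 26, 109.
Maximum is 109, attained at T.
r = √109 ≈ 10.44.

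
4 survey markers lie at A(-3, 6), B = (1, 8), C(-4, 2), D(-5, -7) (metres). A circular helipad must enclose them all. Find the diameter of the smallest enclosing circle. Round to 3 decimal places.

A smallest enclosing disk is always determined by at most three of the input points on its boundary.
The farthest pair is B–D with squared distance 261. The circle on this segment as diameter has centre (-2, 0.5) and r² = 261/4 = 65.25.
Check A: distance² to centre = 31.25 ≤ 65.25, so it lies inside.
All remaining points lie in this disk, and no smaller disk contains both endpoints, so this is the minimum enclosing circle.
Diameter = 2r = 2√(65.25) ≈ 16.155.

16.155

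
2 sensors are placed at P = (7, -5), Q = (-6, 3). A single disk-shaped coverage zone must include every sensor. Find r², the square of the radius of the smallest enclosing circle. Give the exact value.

The smallest circle enclosing two points has them as diameter endpoints.
Centre = midpoint = (0.5, -1); r² = |PQ|²/4 = 233/4 = 58.25.

58.25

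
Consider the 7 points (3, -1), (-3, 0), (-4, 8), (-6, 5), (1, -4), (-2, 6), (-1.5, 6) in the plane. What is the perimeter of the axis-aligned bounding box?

42

Width = max x − min x = 3 − (-6) = 9.
Height = max y − min y = 8 − (-4) = 12.
Perimeter = 2(9 + 12) = 42.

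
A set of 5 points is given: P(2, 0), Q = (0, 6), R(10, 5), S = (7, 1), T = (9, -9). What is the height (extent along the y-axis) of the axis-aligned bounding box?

15

max y = 6, min y = -9, so height = 15.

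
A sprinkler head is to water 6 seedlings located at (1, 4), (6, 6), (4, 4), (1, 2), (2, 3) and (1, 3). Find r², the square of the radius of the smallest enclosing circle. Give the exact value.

A smallest enclosing disk is always determined by at most three of the input points on its boundary.
The farthest pair is (6, 6)–(1, 2) with squared distance 41. The circle on this segment as diameter has centre (3.5, 4) and r² = 41/4 = 10.25.
Check (1, 4): distance² to centre = 6.25 ≤ 10.25, so it lies inside.
All remaining points lie in this disk, and no smaller disk contains both endpoints, so this is the minimum enclosing circle.

10.25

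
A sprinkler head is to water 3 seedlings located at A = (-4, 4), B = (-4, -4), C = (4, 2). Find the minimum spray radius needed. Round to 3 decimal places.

Side lengths²: AB² = 64, AC² = 68, BC² = 100.
Since BC² = 100 < 68 + 64 = 132, the triangle is acute, so the smallest enclosing circle is the circumcircle.
Circumcentre = (-0.75, 0), r² = 26.5625.
r = √(26.5625) ≈ 5.154.

5.154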